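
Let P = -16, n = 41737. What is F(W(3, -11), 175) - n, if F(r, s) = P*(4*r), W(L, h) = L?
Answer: -41929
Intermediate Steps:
F(r, s) = -64*r
F(W(3, -11), 175) - n = -64*3 - 1*41737 = -192 - 41737 = -41929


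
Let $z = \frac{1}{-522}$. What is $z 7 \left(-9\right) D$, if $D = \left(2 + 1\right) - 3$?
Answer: $0$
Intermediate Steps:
$D = 0$ ($D = 3 - 3 = 0$)
$z = - \frac{1}{522} \approx -0.0019157$
$z 7 \left(-9\right) D = - \frac{7 \left(-9\right) 0}{522} = - \frac{\left(-63\right) 0}{522} = \left(- \frac{1}{522}\right) 0 = 0$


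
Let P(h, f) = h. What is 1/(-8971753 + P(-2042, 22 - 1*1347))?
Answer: -1/8973795 ≈ -1.1144e-7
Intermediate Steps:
1/(-8971753 + P(-2042, 22 - 1*1347)) = 1/(-8971753 - 2042) = 1/(-8973795) = -1/8973795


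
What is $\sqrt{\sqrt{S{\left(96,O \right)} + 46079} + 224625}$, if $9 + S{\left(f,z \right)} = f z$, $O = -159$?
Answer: $\sqrt{224625 + \sqrt{30806}} \approx 474.13$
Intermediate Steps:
$S{\left(f,z \right)} = -9 + f z$
$\sqrt{\sqrt{S{\left(96,O \right)} + 46079} + 224625} = \sqrt{\sqrt{\left(-9 + 96 \left(-159\right)\right) + 46079} + 224625} = \sqrt{\sqrt{\left(-9 - 15264\right) + 46079} + 224625} = \sqrt{\sqrt{-15273 + 46079} + 224625} = \sqrt{\sqrt{30806} + 224625} = \sqrt{224625 + \sqrt{30806}}$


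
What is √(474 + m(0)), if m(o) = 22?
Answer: 4*√31 ≈ 22.271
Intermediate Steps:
√(474 + m(0)) = √(474 + 22) = √496 = 4*√31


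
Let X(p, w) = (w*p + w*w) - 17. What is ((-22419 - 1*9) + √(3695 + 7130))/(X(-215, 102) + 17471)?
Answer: -1869/494 + 5*√433/5928 ≈ -3.7659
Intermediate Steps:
X(p, w) = -17 + w² + p*w (X(p, w) = (p*w + w²) - 17 = (w² + p*w) - 17 = -17 + w² + p*w)
((-22419 - 1*9) + √(3695 + 7130))/(X(-215, 102) + 17471) = ((-22419 - 1*9) + √(3695 + 7130))/((-17 + 102² - 215*102) + 17471) = ((-22419 - 9) + √10825)/((-17 + 10404 - 21930) + 17471) = (-22428 + 5*√433)/(-11543 + 17471) = (-22428 + 5*√433)/5928 = (-22428 + 5*√433)*(1/5928) = -1869/494 + 5*√433/5928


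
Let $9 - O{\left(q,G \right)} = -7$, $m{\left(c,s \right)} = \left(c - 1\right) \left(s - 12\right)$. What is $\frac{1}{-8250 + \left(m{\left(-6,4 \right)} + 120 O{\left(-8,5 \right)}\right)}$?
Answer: $- \frac{1}{6274} \approx -0.00015939$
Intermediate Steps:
$m{\left(c,s \right)} = \left(-1 + c\right) \left(-12 + s\right)$
$O{\left(q,G \right)} = 16$ ($O{\left(q,G \right)} = 9 - -7 = 9 + 7 = 16$)
$\frac{1}{-8250 + \left(m{\left(-6,4 \right)} + 120 O{\left(-8,5 \right)}\right)} = \frac{1}{-8250 + \left(\left(12 - 4 - -72 - 24\right) + 120 \cdot 16\right)} = \frac{1}{-8250 + \left(\left(12 - 4 + 72 - 24\right) + 1920\right)} = \frac{1}{-8250 + \left(56 + 1920\right)} = \frac{1}{-8250 + 1976} = \frac{1}{-6274} = - \frac{1}{6274}$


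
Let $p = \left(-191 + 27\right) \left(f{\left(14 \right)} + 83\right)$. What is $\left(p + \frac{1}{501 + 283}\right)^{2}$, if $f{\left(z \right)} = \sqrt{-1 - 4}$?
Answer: $\frac{113804805706369}{614656} + \frac{437544087 i \sqrt{5}}{98} \approx 1.8515 \cdot 10^{8} + 9.9835 \cdot 10^{6} i$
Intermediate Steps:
$f{\left(z \right)} = i \sqrt{5}$ ($f{\left(z \right)} = \sqrt{-5} = i \sqrt{5}$)
$p = -13612 - 164 i \sqrt{5}$ ($p = \left(-191 + 27\right) \left(i \sqrt{5} + 83\right) = - 164 \left(83 + i \sqrt{5}\right) = -13612 - 164 i \sqrt{5} \approx -13612.0 - 366.72 i$)
$\left(p + \frac{1}{501 + 283}\right)^{2} = \left(\left(-13612 - 164 i \sqrt{5}\right) + \frac{1}{501 + 283}\right)^{2} = \left(\left(-13612 - 164 i \sqrt{5}\right) + \frac{1}{784}\right)^{2} = \left(- \frac{10671807}{784} - 164 i \sqrt{5}\right)^{2}$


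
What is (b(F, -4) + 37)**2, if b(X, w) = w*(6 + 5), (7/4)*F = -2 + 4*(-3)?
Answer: 49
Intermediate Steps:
F = -8 (F = 4*(-2 + 4*(-3))/7 = 4*(-2 - 12)/7 = (4/7)*(-14) = -8)
b(X, w) = 11*w (b(X, w) = w*11 = 11*w)
(b(F, -4) + 37)**2 = (11*(-4) + 37)**2 = (-44 + 37)**2 = (-7)**2 = 49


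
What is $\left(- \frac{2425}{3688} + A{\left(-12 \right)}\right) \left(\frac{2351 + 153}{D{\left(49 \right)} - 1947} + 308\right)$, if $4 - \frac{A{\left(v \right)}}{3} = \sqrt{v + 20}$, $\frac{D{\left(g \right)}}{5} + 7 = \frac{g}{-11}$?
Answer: $\frac{70725052123}{20327334} - \frac{13525864 \sqrt{2}}{7349} \approx 876.44$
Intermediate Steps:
$D{\left(g \right)} = -35 - \frac{5 g}{11}$ ($D{\left(g \right)} = -35 + 5 \frac{g}{-11} = -35 + 5 g \left(- \frac{1}{11}\right) = -35 + 5 \left(- \frac{g}{11}\right) = -35 - \frac{5 g}{11}$)
$A{\left(v \right)} = 12 - 3 \sqrt{20 + v}$ ($A{\left(v \right)} = 12 - 3 \sqrt{v + 20} = 12 - 3 \sqrt{20 + v}$)
$\left(- \frac{2425}{3688} + A{\left(-12 \right)}\right) \left(\frac{2351 + 153}{D{\left(49 \right)} - 1947} + 308\right) = \left(- \frac{2425}{3688} + \left(12 - 3 \sqrt{20 - 12}\right)\right) \left(\frac{2351 + 153}{\left(-35 - \frac{245}{11}\right) - 1947} + 308\right) = \left(\left(-2425\right) \frac{1}{3688} + \left(12 - 3 \sqrt{8}\right)\right) \left(\frac{2504}{\left(-35 - \frac{245}{11}\right) - 1947} + 308\right) = \left(- \frac{2425}{3688} + \left(12 - 3 \cdot 2 \sqrt{2}\right)\right) \left(\frac{2504}{- \frac{630}{11} - 1947} + 308\right) = \left(- \frac{2425}{3688} + \left(12 - 6 \sqrt{2}\right)\right) \left(\frac{2504}{- \frac{22047}{11}} + 308\right) = \left(\frac{41831}{3688} - 6 \sqrt{2}\right) \left(2504 \left(- \frac{11}{22047}\right) + 308\right) = \left(\frac{41831}{3688} - 6 \sqrt{2}\right) \left(- \frac{27544}{22047} + 308\right) = \left(\frac{41831}{3688} - 6 \sqrt{2}\right) \frac{6762932}{22047} = \frac{70725052123}{20327334} - \frac{13525864 \sqrt{2}}{7349}$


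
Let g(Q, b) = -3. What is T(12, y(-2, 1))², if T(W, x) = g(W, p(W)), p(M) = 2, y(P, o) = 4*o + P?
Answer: 9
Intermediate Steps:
y(P, o) = P + 4*o
T(W, x) = -3
T(12, y(-2, 1))² = (-3)² = 9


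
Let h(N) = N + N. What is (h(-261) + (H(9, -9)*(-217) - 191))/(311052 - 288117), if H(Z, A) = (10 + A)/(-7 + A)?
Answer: -11191/366960 ≈ -0.030497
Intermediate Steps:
h(N) = 2*N
H(Z, A) = (10 + A)/(-7 + A)
(h(-261) + (H(9, -9)*(-217) - 191))/(311052 - 288117) = (2*(-261) + (((10 - 9)/(-7 - 9))*(-217) - 191))/(311052 - 288117) = (-522 + ((1/(-16))*(-217) - 191))/22935 = (-522 + (-1/16*1*(-217) - 191))*(1/22935) = (-522 + (-1/16*(-217) - 191))*(1/22935) = (-522 + (217/16 - 191))*(1/22935) = (-522 - 2839/16)*(1/22935) = -11191/16*1/22935 = -11191/366960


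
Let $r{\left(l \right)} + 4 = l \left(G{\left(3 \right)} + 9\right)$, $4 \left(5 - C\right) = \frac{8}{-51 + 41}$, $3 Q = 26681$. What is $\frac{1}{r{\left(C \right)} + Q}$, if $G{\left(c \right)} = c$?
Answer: $\frac{15}{134281} \approx 0.00011171$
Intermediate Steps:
$Q = \frac{26681}{3}$ ($Q = \frac{1}{3} \cdot 26681 = \frac{26681}{3} \approx 8893.7$)
$C = \frac{26}{5}$ ($C = 5 - \frac{8 \frac{1}{-51 + 41}}{4} = 5 - \frac{8 \frac{1}{-10}}{4} = 5 - \frac{8 \left(- \frac{1}{10}\right)}{4} = 5 - - \frac{1}{5} = 5 + \frac{1}{5} = \frac{26}{5} \approx 5.2$)
$r{\left(l \right)} = -4 + 12 l$ ($r{\left(l \right)} = -4 + l \left(3 + 9\right) = -4 + l 12 = -4 + 12 l$)
$\frac{1}{r{\left(C \right)} + Q} = \frac{1}{\left(-4 + 12 \cdot \frac{26}{5}\right) + \frac{26681}{3}} = \frac{1}{\left(-4 + \frac{312}{5}\right) + \frac{26681}{3}} = \frac{1}{\frac{292}{5} + \frac{26681}{3}} = \frac{1}{\frac{134281}{15}} = \frac{15}{134281}$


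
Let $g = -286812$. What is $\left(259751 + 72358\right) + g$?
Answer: $45297$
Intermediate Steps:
$\left(259751 + 72358\right) + g = \left(259751 + 72358\right) - 286812 = 332109 - 286812 = 45297$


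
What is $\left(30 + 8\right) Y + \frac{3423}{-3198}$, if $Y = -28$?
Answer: $- \frac{1135365}{1066} \approx -1065.1$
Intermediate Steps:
$\left(30 + 8\right) Y + \frac{3423}{-3198} = \left(30 + 8\right) \left(-28\right) + \frac{3423}{-3198} = 38 \left(-28\right) + 3423 \left(- \frac{1}{3198}\right) = -1064 - \frac{1141}{1066} = - \frac{1135365}{1066}$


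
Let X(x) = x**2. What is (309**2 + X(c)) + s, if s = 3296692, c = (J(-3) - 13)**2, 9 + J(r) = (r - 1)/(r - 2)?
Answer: 2246355821/625 ≈ 3.5942e+6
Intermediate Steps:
J(r) = -9 + (-1 + r)/(-2 + r) (J(r) = -9 + (r - 1)/(r - 2) = -9 + (-1 + r)/(-2 + r))
c = 11236/25 (c = ((17 - 8*(-3))/(-2 - 3) - 13)**2 = ((17 + 24)/(-5) - 13)**2 = (-1/5*41 - 13)**2 = (-41/5 - 13)**2 = (-106/5)**2 = 11236/25 ≈ 449.44)
(309**2 + X(c)) + s = (309**2 + (11236/25)**2) + 3296692 = (95481 + 126247696/625) + 3296692 = 185923321/625 + 3296692 = 2246355821/625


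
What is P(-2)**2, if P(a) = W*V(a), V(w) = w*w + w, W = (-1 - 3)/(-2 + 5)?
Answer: 64/9 ≈ 7.1111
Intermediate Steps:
W = -4/3 ≈ -1.3333
V(w) = w + w**2 (V(w) = w**2 + w = w + w**2)
P(a) = -4*a*(1 + a)/3
P(-2)**2 = (-4/3*(-2)*(1 - 2))**2 = (-4/3*(-2)*(-1))**2 = (-8/3)**2 = 64/9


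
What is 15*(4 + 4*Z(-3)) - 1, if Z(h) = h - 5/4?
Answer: -196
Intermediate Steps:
Z(h) = -5/4 + h (Z(h) = h + (¼)*(-5) = h - 5/4 = -5/4 + h)
15*(4 + 4*Z(-3)) - 1 = 15*(4 + 4*(-5/4 - 3)) - 1 = 15*(4 + 4*(-17/4)) - 1 = 15*(4 - 17) - 1 = 15*(-13) - 1 = -195 - 1 = -196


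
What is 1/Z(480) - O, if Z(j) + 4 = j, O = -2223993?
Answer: 1058620669/476 ≈ 2.2240e+6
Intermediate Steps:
Z(j) = -4 + j
1/Z(480) - O = 1/(-4 + 480) - 1*(-2223993) = 1/476 + 2223993 = 1058620669/476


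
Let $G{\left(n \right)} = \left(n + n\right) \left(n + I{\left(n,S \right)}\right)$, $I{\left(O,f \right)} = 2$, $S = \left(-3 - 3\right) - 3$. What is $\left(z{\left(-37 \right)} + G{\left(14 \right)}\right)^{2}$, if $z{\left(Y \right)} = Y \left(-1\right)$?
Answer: $235225$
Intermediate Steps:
$S = -9$ ($S = -6 - 3 = -9$)
$z{\left(Y \right)} = - Y$
$G{\left(n \right)} = 2 n \left(2 + n\right)$ ($G{\left(n \right)} = \left(n + n\right) \left(n + 2\right) = 2 n \left(2 + n\right)$)
$\left(z{\left(-37 \right)} + G{\left(14 \right)}\right)^{2} = \left(\left(-1\right) \left(-37\right) + 2 \cdot 14 \left(2 + 14\right)\right)^{2} = \left(37 + 2 \cdot 14 \cdot 16\right)^{2} = \left(37 + 448\right)^{2} = 485^{2} = 235225$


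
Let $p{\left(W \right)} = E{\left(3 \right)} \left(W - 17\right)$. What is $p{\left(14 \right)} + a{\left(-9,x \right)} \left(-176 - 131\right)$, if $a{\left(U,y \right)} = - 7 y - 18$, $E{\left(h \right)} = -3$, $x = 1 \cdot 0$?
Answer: $5535$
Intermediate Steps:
$x = 0$
$a{\left(U,y \right)} = -18 - 7 y$
$p{\left(W \right)} = 51 - 3 W$ ($p{\left(W \right)} = - 3 \left(W - 17\right) = - 3 \left(-17 + W\right) = 51 - 3 W$)
$p{\left(14 \right)} + a{\left(-9,x \right)} \left(-176 - 131\right) = \left(51 - 42\right) + \left(-18 - 0\right) \left(-176 - 131\right) = \left(51 - 42\right) + \left(-18 + 0\right) \left(-307\right) = 9 - -5526 = 9 + 5526 = 5535$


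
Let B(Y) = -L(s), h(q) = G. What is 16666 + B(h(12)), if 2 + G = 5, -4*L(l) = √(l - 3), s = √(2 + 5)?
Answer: 16666 + √(-3 + √7)/4 ≈ 16666.0 + 0.1488*I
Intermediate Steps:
s = √7 ≈ 2.6458
L(l) = -√(-3 + l)/4 (L(l) = -√(l - 3)/4 = -√(-3 + l)/4)
G = 3 (G = -2 + 5 = 3)
h(q) = 3
B(Y) = √(-3 + √7)/4 (B(Y) = -(-1)*√(-3 + √7)/4 = √(-3 + √7)/4)
16666 + B(h(12)) = 16666 + √(-3 + √7)/4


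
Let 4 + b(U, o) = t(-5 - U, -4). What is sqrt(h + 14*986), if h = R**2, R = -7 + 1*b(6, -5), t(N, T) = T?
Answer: sqrt(14029) ≈ 118.44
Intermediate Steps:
b(U, o) = -8 (b(U, o) = -4 - 4 = -8)
R = -15 (R = -7 + 1*(-8) = -7 - 8 = -15)
h = 225 (h = (-15)**2 = 225)
sqrt(h + 14*986) = sqrt(225 + 14*986) = sqrt(225 + 13804) = sqrt(14029)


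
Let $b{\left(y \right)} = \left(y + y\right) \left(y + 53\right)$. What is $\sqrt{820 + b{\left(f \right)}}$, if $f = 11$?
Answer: $2 \sqrt{557} \approx 47.202$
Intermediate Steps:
$b{\left(y \right)} = 2 y \left(53 + y\right)$
$\sqrt{820 + b{\left(f \right)}} = \sqrt{820 + 2 \cdot 11 \left(53 + 11\right)} = \sqrt{820 + 2 \cdot 11 \cdot 64} = \sqrt{820 + 1408} = \sqrt{2228} = 2 \sqrt{557}$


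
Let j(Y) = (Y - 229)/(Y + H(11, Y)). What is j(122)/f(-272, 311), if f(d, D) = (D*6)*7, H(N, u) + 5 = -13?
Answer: -107/1358448 ≈ -7.8766e-5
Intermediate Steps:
H(N, u) = -18 (H(N, u) = -5 - 13 = -18)
f(d, D) = 42*D (f(d, D) = (6*D)*7 = 42*D)
j(Y) = (-229 + Y)/(-18 + Y) (j(Y) = (Y - 229)/(Y - 18) = (-229 + Y)/(-18 + Y))
j(122)/f(-272, 311) = ((-229 + 122)/(-18 + 122))/((42*311)) = (-107/104)/13062 = ((1/104)*(-107))*(1/13062) = -107/104*1/13062 = -107/1358448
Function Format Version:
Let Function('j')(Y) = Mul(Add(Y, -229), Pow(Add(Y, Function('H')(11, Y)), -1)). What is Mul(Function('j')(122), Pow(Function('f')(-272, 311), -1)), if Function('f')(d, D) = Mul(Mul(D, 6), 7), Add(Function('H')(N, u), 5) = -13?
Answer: Rational(-107, 1358448) ≈ -7.8766e-5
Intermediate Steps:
Function('H')(N, u) = -18 (Function('H')(N, u) = Add(-5, -13) = -18)
Function('f')(d, D) = Mul(42, D) (Function('f')(d, D) = Mul(Mul(6, D), 7) = Mul(42, D))
Function('j')(Y) = Mul(Pow(Add(-18, Y), -1), Add(-229, Y)) (Function('j')(Y) = Mul(Add(Y, -229), Pow(Add(Y, -18), -1)) = Mul(Add(-229, Y), Pow(Add(-18, Y), -1)) = Mul(Pow(Add(-18, Y), -1), Add(-229, Y)))
Mul(Function('j')(122), Pow(Function('f')(-272, 311), -1)) = Mul(Mul(Pow(Add(-18, 122), -1), Add(-229, 122)), Pow(Mul(42, 311), -1)) = Mul(Mul(Pow(104, -1), -107), Pow(13062, -1)) = Mul(Mul(Rational(1, 104), -107), Rational(1, 13062)) = Mul(Rational(-107, 104), Rational(1, 13062)) = Rational(-107, 1358448)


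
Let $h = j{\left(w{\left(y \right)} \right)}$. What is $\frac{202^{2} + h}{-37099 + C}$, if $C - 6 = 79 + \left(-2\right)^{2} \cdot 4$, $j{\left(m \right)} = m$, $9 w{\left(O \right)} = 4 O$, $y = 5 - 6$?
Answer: $- \frac{183616}{166491} \approx -1.1029$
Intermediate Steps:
$y = -1$ ($y = 5 - 6 = -1$)
$w{\left(O \right)} = \frac{4 O}{9}$
$h = - \frac{4}{9}$ ($h = \frac{4}{9} \left(-1\right) = - \frac{4}{9} \approx -0.44444$)
$C = 101$ ($C = 6 + \left(79 + \left(-2\right)^{2} \cdot 4\right) = 6 + \left(79 + 4 \cdot 4\right) = 6 + \left(79 + 16\right) = 6 + 95 = 101$)
$\frac{202^{2} + h}{-37099 + C} = \frac{202^{2} - \frac{4}{9}}{-37099 + 101} = \frac{40804 - \frac{4}{9}}{-36998} = \frac{367232}{9} \left(- \frac{1}{36998}\right) = - \frac{183616}{166491}$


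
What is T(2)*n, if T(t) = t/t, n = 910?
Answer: 910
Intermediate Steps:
T(t) = 1
T(2)*n = 1*910 = 910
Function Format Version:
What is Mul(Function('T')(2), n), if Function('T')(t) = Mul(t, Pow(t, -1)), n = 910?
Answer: 910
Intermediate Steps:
Function('T')(t) = 1
Mul(Function('T')(2), n) = Mul(1, 910) = 910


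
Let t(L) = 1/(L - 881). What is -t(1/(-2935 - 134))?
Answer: 3069/2703790 ≈ 0.0011351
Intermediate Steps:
t(L) = 1/(-881 + L)
-t(1/(-2935 - 134)) = -1/(-881 + 1/(-2935 - 134)) = -1/(-881 + 1/(-3069)) = -1/(-881 - 1/3069) = -1/(-2703790/3069) = -1*(-3069/2703790) = 3069/2703790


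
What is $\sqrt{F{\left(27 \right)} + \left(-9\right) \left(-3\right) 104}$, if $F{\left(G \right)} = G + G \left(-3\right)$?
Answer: $9 \sqrt{34} \approx 52.479$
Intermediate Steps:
$F{\left(G \right)} = - 2 G$ ($F{\left(G \right)} = G - 3 G = - 2 G$)
$\sqrt{F{\left(27 \right)} + \left(-9\right) \left(-3\right) 104} = \sqrt{\left(-2\right) 27 + \left(-9\right) \left(-3\right) 104} = \sqrt{-54 + 27 \cdot 104} = \sqrt{-54 + 2808} = \sqrt{2754} = 9 \sqrt{34}$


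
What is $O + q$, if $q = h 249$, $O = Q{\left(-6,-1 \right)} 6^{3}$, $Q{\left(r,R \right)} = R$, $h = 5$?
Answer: $1029$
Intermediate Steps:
$O = -216$ ($O = - 6^{3} = \left(-1\right) 216 = -216$)
$q = 1245$ ($q = 5 \cdot 249 = 1245$)
$O + q = -216 + 1245 = 1029$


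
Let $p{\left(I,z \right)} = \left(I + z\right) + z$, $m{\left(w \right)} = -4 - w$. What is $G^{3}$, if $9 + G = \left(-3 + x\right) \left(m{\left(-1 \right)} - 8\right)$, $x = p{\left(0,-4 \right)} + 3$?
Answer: $493039$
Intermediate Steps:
$p{\left(I,z \right)} = I + 2 z$
$x = -5$ ($x = \left(0 + 2 \left(-4\right)\right) + 3 = \left(0 - 8\right) + 3 = -8 + 3 = -5$)
$G = 79$ ($G = -9 + \left(-3 - 5\right) \left(\left(-4 - -1\right) - 8\right) = -9 - 8 \left(\left(-4 + 1\right) - 8\right) = -9 - 8 \left(-3 - 8\right) = -9 - -88 = -9 + 88 = 79$)
$G^{3} = 79^{3} = 493039$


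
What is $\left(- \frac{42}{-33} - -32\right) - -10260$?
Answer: $\frac{113226}{11} \approx 10293.0$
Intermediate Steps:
$\left(- \frac{42}{-33} - -32\right) - -10260 = \left(\left(-42\right) \left(- \frac{1}{33}\right) + 32\right) + 10260 = \left(\frac{14}{11} + 32\right) + 10260 = \frac{366}{11} + 10260 = \frac{113226}{11}$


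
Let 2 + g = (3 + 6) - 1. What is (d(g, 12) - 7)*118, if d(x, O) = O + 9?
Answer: 1652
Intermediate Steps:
g = 6 (g = -2 + ((3 + 6) - 1) = -2 + (9 - 1) = -2 + 8 = 6)
d(x, O) = 9 + O
(d(g, 12) - 7)*118 = ((9 + 12) - 7)*118 = (21 - 7)*118 = 14*118 = 1652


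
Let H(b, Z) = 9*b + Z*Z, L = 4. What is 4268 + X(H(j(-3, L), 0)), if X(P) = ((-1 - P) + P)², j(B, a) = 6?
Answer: 4269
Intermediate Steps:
H(b, Z) = Z² + 9*b (H(b, Z) = 9*b + Z² = Z² + 9*b)
X(P) = 1 (X(P) = (-1)² = 1)
4268 + X(H(j(-3, L), 0)) = 4268 + 1 = 4269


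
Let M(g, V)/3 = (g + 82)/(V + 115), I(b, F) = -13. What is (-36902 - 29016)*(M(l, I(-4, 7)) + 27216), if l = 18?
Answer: -30501708796/17 ≈ -1.7942e+9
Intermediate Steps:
M(g, V) = 3*(82 + g)/(115 + V) (M(g, V) = 3*((g + 82)/(V + 115)) = 3*((82 + g)/(115 + V)) = 3*(82 + g)/(115 + V))
(-36902 - 29016)*(M(l, I(-4, 7)) + 27216) = (-36902 - 29016)*(3*(82 + 18)/(115 - 13) + 27216) = -65918*(3*100/102 + 27216) = -65918*(3*(1/102)*100 + 27216) = -65918*(50/17 + 27216) = -65918*462722/17 = -30501708796/17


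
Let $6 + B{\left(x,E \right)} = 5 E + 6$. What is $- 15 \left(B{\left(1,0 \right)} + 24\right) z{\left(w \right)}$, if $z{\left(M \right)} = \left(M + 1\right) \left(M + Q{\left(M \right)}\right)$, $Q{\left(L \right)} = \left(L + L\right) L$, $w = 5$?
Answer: $-118800$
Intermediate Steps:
$B{\left(x,E \right)} = 5 E$ ($B{\left(x,E \right)} = -6 + \left(5 E + 6\right) = -6 + \left(6 + 5 E\right) = 5 E$)
$Q{\left(L \right)} = 2 L^{2}$ ($Q{\left(L \right)} = 2 L L = 2 L^{2}$)
$z{\left(M \right)} = \left(1 + M\right) \left(M + 2 M^{2}\right)$ ($z{\left(M \right)} = \left(M + 1\right) \left(M + 2 M^{2}\right) = \left(1 + M\right) \left(M + 2 M^{2}\right)$)
$- 15 \left(B{\left(1,0 \right)} + 24\right) z{\left(w \right)} = - 15 \left(5 \cdot 0 + 24\right) 5 \left(1 + 2 \cdot 5^{2} + 3 \cdot 5\right) = - 15 \left(0 + 24\right) 5 \left(1 + 2 \cdot 25 + 15\right) = \left(-15\right) 24 \cdot 5 \left(1 + 50 + 15\right) = - 360 \cdot 5 \cdot 66 = \left(-360\right) 330 = -118800$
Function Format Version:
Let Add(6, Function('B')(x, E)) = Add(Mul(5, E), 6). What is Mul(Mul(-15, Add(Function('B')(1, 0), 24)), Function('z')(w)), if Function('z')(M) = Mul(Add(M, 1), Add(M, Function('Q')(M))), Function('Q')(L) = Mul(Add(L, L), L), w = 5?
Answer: -118800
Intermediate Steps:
Function('B')(x, E) = Mul(5, E) (Function('B')(x, E) = Add(-6, Add(Mul(5, E), 6)) = Add(-6, Add(6, Mul(5, E))) = Mul(5, E))
Function('Q')(L) = Mul(2, Pow(L, 2)) (Function('Q')(L) = Mul(Mul(2, L), L) = Mul(2, Pow(L, 2)))
Function('z')(M) = Mul(Add(1, M), Add(M, Mul(2, Pow(M, 2)))) (Function('z')(M) = Mul(Add(M, 1), Add(M, Mul(2, Pow(M, 2)))) = Mul(Add(1, M), Add(M, Mul(2, Pow(M, 2)))))
Mul(Mul(-15, Add(Function('B')(1, 0), 24)), Function('z')(w)) = Mul(Mul(-15, Add(Mul(5, 0), 24)), Mul(5, Add(1, Mul(2, Pow(5, 2)), Mul(3, 5)))) = Mul(Mul(-15, Add(0, 24)), Mul(5, Add(1, Mul(2, 25), 15))) = Mul(Mul(-15, 24), Mul(5, Add(1, 50, 15))) = Mul(-360, Mul(5, 66)) = Mul(-360, 330) = -118800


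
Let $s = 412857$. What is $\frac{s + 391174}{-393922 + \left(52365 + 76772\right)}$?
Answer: $- \frac{804031}{264785} \approx -3.0365$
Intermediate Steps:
$\frac{s + 391174}{-393922 + \left(52365 + 76772\right)} = \frac{412857 + 391174}{-393922 + \left(52365 + 76772\right)} = \frac{804031}{-393922 + 129137} = \frac{804031}{-264785} = 804031 \left(- \frac{1}{264785}\right) = - \frac{804031}{264785}$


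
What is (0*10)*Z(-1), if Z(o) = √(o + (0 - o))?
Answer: 0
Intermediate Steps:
Z(o) = 0 (Z(o) = √(o - o) = √0 = 0)
(0*10)*Z(-1) = (0*10)*0 = 0*0 = 0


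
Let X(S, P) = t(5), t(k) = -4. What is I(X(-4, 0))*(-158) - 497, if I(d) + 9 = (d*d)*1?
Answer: -1603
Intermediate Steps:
X(S, P) = -4
I(d) = -9 + d² (I(d) = -9 + (d*d)*1 = -9 + d²*1 = -9 + d²)
I(X(-4, 0))*(-158) - 497 = (-9 + (-4)²)*(-158) - 497 = (-9 + 16)*(-158) - 497 = 7*(-158) - 497 = -1106 - 497 = -1603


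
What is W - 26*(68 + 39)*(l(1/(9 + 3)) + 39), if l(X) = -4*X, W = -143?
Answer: -323141/3 ≈ -1.0771e+5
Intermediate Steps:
W - 26*(68 + 39)*(l(1/(9 + 3)) + 39) = -143 - 26*(68 + 39)*(-4/(9 + 3) + 39) = -143 - 2782*(-4/12 + 39) = -143 - 2782*(-4*1/12 + 39) = -143 - 2782*(-1/3 + 39) = -143 - 2782*116/3 = -143 - 26*12412/3 = -143 - 322712/3 = -323141/3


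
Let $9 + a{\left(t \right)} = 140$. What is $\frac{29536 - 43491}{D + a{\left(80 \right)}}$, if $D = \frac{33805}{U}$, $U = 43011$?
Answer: $- \frac{600218505}{5668246} \approx -105.89$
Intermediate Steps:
$a{\left(t \right)} = 131$ ($a{\left(t \right)} = -9 + 140 = 131$)
$D = \frac{33805}{43011} \approx 0.78596$
$\frac{29536 - 43491}{D + a{\left(80 \right)}} = \frac{29536 - 43491}{\frac{33805}{43011} + 131} = - \frac{13955}{\frac{5668246}{43011}} = \left(-13955\right) \frac{43011}{5668246} = - \frac{600218505}{5668246}$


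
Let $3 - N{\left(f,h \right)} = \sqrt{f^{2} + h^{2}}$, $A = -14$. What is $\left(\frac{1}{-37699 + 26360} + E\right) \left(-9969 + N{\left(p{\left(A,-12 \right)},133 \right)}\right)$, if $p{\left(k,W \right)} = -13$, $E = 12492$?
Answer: $- \frac{1411651879242}{11339} - \frac{141646787 \sqrt{17858}}{11339} \approx -1.2616 \cdot 10^{8}$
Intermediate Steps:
$N{\left(f,h \right)} = 3 - \sqrt{f^{2} + h^{2}}$
$\left(\frac{1}{-37699 + 26360} + E\right) \left(-9969 + N{\left(p{\left(A,-12 \right)},133 \right)}\right) = \left(\frac{1}{-37699 + 26360} + 12492\right) \left(-9969 + \left(3 - \sqrt{\left(-13\right)^{2} + 133^{2}}\right)\right) = \left(\frac{1}{-11339} + 12492\right) \left(-9969 + \left(3 - \sqrt{169 + 17689}\right)\right) = \left(- \frac{1}{11339} + 12492\right) \left(-9969 + \left(3 - \sqrt{17858}\right)\right) = \frac{141646787 \left(-9966 - \sqrt{17858}\right)}{11339} = - \frac{1411651879242}{11339} - \frac{141646787 \sqrt{17858}}{11339}$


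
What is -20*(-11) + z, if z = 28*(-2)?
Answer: 164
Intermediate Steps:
z = -56
-20*(-11) + z = -20*(-11) - 56 = 220 - 56 = 164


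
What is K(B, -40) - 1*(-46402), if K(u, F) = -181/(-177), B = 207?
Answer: 8213335/177 ≈ 46403.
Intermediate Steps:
K(u, F) = 181/177 (K(u, F) = -181*(-1/177) = 181/177)
K(B, -40) - 1*(-46402) = 181/177 - 1*(-46402) = 181/177 + 46402 = 8213335/177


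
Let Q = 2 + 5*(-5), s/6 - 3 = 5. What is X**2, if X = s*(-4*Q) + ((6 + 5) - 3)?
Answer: 19571776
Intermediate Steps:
s = 48 (s = 18 + 6*5 = 18 + 30 = 48)
Q = -23 (Q = 2 - 25 = -23)
X = 4424 (X = 48*(-4*(-23)) + ((6 + 5) - 3) = 48*92 + (11 - 3) = 4416 + 8 = 4424)
X**2 = 4424**2 = 19571776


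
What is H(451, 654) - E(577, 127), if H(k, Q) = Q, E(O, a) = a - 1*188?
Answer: 715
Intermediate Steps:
E(O, a) = -188 + a (E(O, a) = a - 188 = -188 + a)
H(451, 654) - E(577, 127) = 654 - (-188 + 127) = 654 - 1*(-61) = 654 + 61 = 715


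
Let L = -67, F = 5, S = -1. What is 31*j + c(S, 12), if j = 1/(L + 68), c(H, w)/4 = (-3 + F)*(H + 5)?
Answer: 63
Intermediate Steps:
c(H, w) = 40 + 8*H (c(H, w) = 4*((-3 + 5)*(H + 5)) = 4*(2*(5 + H)) = 4*(10 + 2*H) = 40 + 8*H)
j = 1 (j = 1/(-67 + 68) = 1/1 = 1)
31*j + c(S, 12) = 31*1 + (40 + 8*(-1)) = 31 + (40 - 8) = 31 + 32 = 63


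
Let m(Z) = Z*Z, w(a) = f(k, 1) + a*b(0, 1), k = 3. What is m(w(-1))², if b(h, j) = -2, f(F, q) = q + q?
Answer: 256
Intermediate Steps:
f(F, q) = 2*q
w(a) = 2 - 2*a (w(a) = 2*1 + a*(-2) = 2 - 2*a)
m(Z) = Z²
m(w(-1))² = ((2 - 2*(-1))²)² = ((2 + 2)²)² = (4²)² = 16² = 256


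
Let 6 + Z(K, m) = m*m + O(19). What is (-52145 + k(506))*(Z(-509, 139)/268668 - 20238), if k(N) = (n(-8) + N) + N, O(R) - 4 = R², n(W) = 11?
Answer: 23163733088924/22389 ≈ 1.0346e+9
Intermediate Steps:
O(R) = 4 + R²
Z(K, m) = 359 + m² (Z(K, m) = -6 + (m*m + (4 + 19²)) = -6 + (m² + (4 + 361)) = -6 + (m² + 365) = -6 + (365 + m²) = 359 + m²)
k(N) = 11 + 2*N (k(N) = (11 + N) + N = 11 + 2*N)
(-52145 + k(506))*(Z(-509, 139)/268668 - 20238) = (-52145 + (11 + 2*506))*((359 + 139²)/268668 - 20238) = (-52145 + (11 + 1012))*((359 + 19321)*(1/268668) - 20238) = (-52145 + 1023)*(19680*(1/268668) - 20238) = -51122*(1640/22389 - 20238) = -51122*(-453106942/22389) = 23163733088924/22389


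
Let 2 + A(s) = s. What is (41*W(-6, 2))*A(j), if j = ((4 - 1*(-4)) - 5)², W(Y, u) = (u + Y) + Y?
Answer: -2870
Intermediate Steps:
W(Y, u) = u + 2*Y (W(Y, u) = (Y + u) + Y = u + 2*Y)
j = 9 (j = ((4 + 4) - 5)² = (8 - 5)² = 3² = 9)
A(s) = -2 + s
(41*W(-6, 2))*A(j) = (41*(2 + 2*(-6)))*(-2 + 9) = (41*(2 - 12))*7 = (41*(-10))*7 = -410*7 = -2870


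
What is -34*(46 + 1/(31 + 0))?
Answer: -48518/31 ≈ -1565.1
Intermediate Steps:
-34*(46 + 1/(31 + 0)) = -34*(46 + 1/31) = -34*1427/31 = -48518/31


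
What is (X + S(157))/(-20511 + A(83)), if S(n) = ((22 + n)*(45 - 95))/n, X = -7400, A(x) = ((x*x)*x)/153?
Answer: 12794625/28780298 ≈ 0.44456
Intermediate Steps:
A(x) = x³/153 (A(x) = (x²*x)*(1/153) = x³*(1/153) = x³/153)
S(n) = (-1100 - 50*n)/n (S(n) = ((22 + n)*(-50))/n = (-1100 - 50*n)/n)
(X + S(157))/(-20511 + A(83)) = (-7400 + (-50 - 1100/157))/(-20511 + (1/153)*83³) = (-7400 + (-50 - 1100*1/157))/(-20511 + (1/153)*571787) = (-7400 + (-50 - 1100/157))/(-20511 + 571787/153) = (-7400 - 8950/157)/(-2566396/153) = -1170750/157*(-153/2566396) = 12794625/28780298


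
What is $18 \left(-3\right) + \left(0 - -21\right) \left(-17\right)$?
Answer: $-411$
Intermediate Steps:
$18 \left(-3\right) + \left(0 - -21\right) \left(-17\right) = -54 + \left(0 + 21\right) \left(-17\right) = -54 + 21 \left(-17\right) = -54 - 357 = -411$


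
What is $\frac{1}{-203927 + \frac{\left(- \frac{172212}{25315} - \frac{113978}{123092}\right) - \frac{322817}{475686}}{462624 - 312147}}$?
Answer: $- \frac{27880994899690047945}{5685687648466842063734693} \approx -4.9037 \cdot 10^{-6}$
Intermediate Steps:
$\frac{1}{-203927 + \frac{\left(- \frac{172212}{25315} - \frac{113978}{123092}\right) - \frac{322817}{475686}}{462624 - 312147}} = \frac{1}{-203927 + \frac{\left(\left(-172212\right) \frac{1}{25315} - \frac{56989}{61546}\right) - \frac{322817}{475686}}{150477}} = \frac{1}{-203927 + \left(\left(- \frac{172212}{25315} - \frac{56989}{61546}\right) - \frac{322817}{475686}\right) \frac{1}{150477}} = \frac{1}{-203927 + \left(- \frac{12041636287}{1558036990} - \frac{322817}{475686}\right) \frac{1}{150477}} = \frac{1}{-203927 - \frac{1557749656454678}{27880994899690047945}} = \frac{1}{- \frac{5685687648466842063734693}{27880994899690047945}} = - \frac{27880994899690047945}{5685687648466842063734693}$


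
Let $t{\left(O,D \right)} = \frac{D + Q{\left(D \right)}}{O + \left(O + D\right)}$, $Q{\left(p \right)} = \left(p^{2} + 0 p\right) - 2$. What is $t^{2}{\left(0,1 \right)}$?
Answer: $0$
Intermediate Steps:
$Q{\left(p \right)} = -2 + p^{2}$ ($Q{\left(p \right)} = \left(p^{2} + 0\right) - 2 = p^{2} - 2 = -2 + p^{2}$)
$t{\left(O,D \right)} = \frac{-2 + D + D^{2}}{D + 2 O}$ ($t{\left(O,D \right)} = \frac{D + \left(-2 + D^{2}\right)}{O + \left(O + D\right)} = \frac{-2 + D + D^{2}}{O + \left(D + O\right)} = \frac{-2 + D + D^{2}}{D + 2 O}$)
$t^{2}{\left(0,1 \right)} = \left(\frac{-2 + 1 + 1^{2}}{1 + 2 \cdot 0}\right)^{2} = \left(\frac{-2 + 1 + 1}{1 + 0}\right)^{2} = \left(1^{-1} \cdot 0\right)^{2} = \left(1 \cdot 0\right)^{2} = 0^{2} = 0$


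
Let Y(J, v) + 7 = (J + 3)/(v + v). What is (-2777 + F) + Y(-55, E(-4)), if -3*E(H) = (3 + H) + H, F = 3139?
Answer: 1697/5 ≈ 339.40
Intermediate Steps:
E(H) = -1 - 2*H/3 (E(H) = -((3 + H) + H)/3 = -(3 + 2*H)/3 = -1 - 2*H/3)
Y(J, v) = -7 + (3 + J)/(2*v) (Y(J, v) = -7 + (J + 3)/(v + v) = -7 + (3 + J)/((2*v)) = -7 + (3 + J)*(1/(2*v)) = -7 + (3 + J)/(2*v))
(-2777 + F) + Y(-55, E(-4)) = (-2777 + 3139) + (3 - 55 - 14*(-1 - ⅔*(-4)))/(2*(-1 - ⅔*(-4))) = 362 + (3 - 55 - 14*(-1 + 8/3))/(2*(-1 + 8/3)) = 362 + (3 - 55 - 14*5/3)/(2*(5/3)) = 362 + (½)*(⅗)*(3 - 55 - 70/3) = 362 + (½)*(⅗)*(-226/3) = 362 - 113/5 = 1697/5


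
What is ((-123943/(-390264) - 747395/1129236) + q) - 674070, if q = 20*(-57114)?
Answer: -66705490354661261/36725013192 ≈ -1.8164e+6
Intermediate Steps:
q = -1142280
((-123943/(-390264) - 747395/1129236) + q) - 674070 = ((-123943/(-390264) - 747395/1129236) - 1142280) - 674070 = ((-123943*(-1/390264) - 747395*1/1129236) - 1142280) - 674070 = ((123943/390264 - 747395/1129236) - 1142280) - 674070 = (-12643372061/36725013192 - 1142280) - 674070 = -41950260712329821/36725013192 - 674070 = -66705490354661261/36725013192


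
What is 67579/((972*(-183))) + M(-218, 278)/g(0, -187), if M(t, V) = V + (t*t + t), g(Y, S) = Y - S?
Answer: 8451414311/33262812 ≈ 254.08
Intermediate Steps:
M(t, V) = V + t + t² (M(t, V) = V + (t² + t) = V + (t + t²) = V + t + t²)
67579/((972*(-183))) + M(-218, 278)/g(0, -187) = 67579/((972*(-183))) + (278 - 218 + (-218)²)/(0 - 1*(-187)) = 67579/(-177876) + (278 - 218 + 47524)/(0 + 187) = 67579*(-1/177876) + 47584/187 = -67579/177876 + 47584*(1/187) = -67579/177876 + 47584/187 = 8451414311/33262812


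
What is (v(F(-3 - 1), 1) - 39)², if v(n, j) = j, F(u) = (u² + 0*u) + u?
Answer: 1444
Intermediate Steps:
F(u) = u + u² (F(u) = (u² + 0) + u = u² + u = u + u²)
(v(F(-3 - 1), 1) - 39)² = (1 - 39)² = (-38)² = 1444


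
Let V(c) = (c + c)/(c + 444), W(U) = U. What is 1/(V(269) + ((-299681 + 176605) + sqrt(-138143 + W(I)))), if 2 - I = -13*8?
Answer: -62567639450/7700597755754153 - 508369*I*sqrt(138037)/7700597755754153 ≈ -8.125e-6 - 2.4527e-8*I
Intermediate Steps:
I = 106 (I = 2 - (-13)*8 = 2 - 1*(-104) = 2 + 104 = 106)
V(c) = 2*c/(444 + c) (V(c) = (2*c)/(444 + c) = 2*c/(444 + c))
1/(V(269) + ((-299681 + 176605) + sqrt(-138143 + W(I)))) = 1/(2*269/(444 + 269) + ((-299681 + 176605) + sqrt(-138143 + 106))) = 1/(2*269/713 + (-123076 + sqrt(-138037))) = 1/(2*269*(1/713) + (-123076 + I*sqrt(138037))) = 1/(538/713 + (-123076 + I*sqrt(138037))) = 1/(-87752650/713 + I*sqrt(138037))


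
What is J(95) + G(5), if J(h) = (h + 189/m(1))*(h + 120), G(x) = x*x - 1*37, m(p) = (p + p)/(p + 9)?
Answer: 223588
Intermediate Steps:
m(p) = 2*p/(9 + p) (m(p) = (2*p)/(9 + p) = 2*p/(9 + p))
G(x) = -37 + x**2 (G(x) = x**2 - 37 = -37 + x**2)
J(h) = (120 + h)*(945 + h) (J(h) = (h + 189/((2*1/(9 + 1))))*(h + 120) = (h + 189/((2*1/10)))*(120 + h) = (h + 189/((2*1*(1/10))))*(120 + h) = (h + 189/(1/5))*(120 + h) = (h + 189*5)*(120 + h) = (h + 945)*(120 + h) = (945 + h)*(120 + h) = (120 + h)*(945 + h))
J(95) + G(5) = (113400 + 95**2 + 1065*95) + (-37 + 5**2) = (113400 + 9025 + 101175) + (-37 + 25) = 223600 - 12 = 223588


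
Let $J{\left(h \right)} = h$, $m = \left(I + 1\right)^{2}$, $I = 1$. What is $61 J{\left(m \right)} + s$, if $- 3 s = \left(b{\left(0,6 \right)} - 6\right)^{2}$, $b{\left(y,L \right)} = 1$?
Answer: $\frac{707}{3} \approx 235.67$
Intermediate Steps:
$m = 4$ ($m = \left(1 + 1\right)^{2} = 2^{2} = 4$)
$s = - \frac{25}{3}$ ($s = - \frac{\left(1 - 6\right)^{2}}{3} = - \frac{\left(-5\right)^{2}}{3} = \left(- \frac{1}{3}\right) 25 = - \frac{25}{3} \approx -8.3333$)
$61 J{\left(m \right)} + s = 61 \cdot 4 - \frac{25}{3} = 244 - \frac{25}{3} = \frac{707}{3}$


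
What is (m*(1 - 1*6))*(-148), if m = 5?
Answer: 3700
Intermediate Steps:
(m*(1 - 1*6))*(-148) = (5*(1 - 1*6))*(-148) = (5*(1 - 6))*(-148) = (5*(-5))*(-148) = -25*(-148) = 3700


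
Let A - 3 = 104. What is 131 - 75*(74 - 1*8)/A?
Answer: 9067/107 ≈ 84.738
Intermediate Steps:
A = 107 (A = 3 + 104 = 107)
131 - 75*(74 - 1*8)/A = 131 - 75*(74 - 1*8)/107 = 131 - 75*(74 - 8)/107 = 131 - 4950/107 = 9067/107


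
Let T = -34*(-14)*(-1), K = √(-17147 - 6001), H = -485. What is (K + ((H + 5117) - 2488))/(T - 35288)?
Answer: -536/8941 - 3*I*√643/17882 ≈ -0.059949 - 0.0042541*I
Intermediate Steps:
K = 6*I*√643 (K = √(-23148) = 6*I*√643 ≈ 152.14*I)
T = -476 (T = 476*(-1) = -476)
(K + ((H + 5117) - 2488))/(T - 35288) = (6*I*√643 + ((-485 + 5117) - 2488))/(-476 - 35288) = (6*I*√643 + (4632 - 2488))/(-35764) = (6*I*√643 + 2144)*(-1/35764) = (2144 + 6*I*√643)*(-1/35764) = -536/8941 - 3*I*√643/17882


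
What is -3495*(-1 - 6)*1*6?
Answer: 146790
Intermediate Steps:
-3495*(-1 - 6)*1*6 = -(-24465)*6 = -3495*(-42) = 146790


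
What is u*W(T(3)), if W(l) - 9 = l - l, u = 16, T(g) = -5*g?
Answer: 144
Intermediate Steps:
W(l) = 9 (W(l) = 9 + (l - l) = 9 + 0 = 9)
u*W(T(3)) = 16*9 = 144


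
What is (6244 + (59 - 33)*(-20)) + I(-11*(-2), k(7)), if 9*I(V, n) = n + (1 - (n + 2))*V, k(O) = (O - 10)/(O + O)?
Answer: 102997/18 ≈ 5722.1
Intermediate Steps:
k(O) = (-10 + O)/(2*O) (k(O) = (-10 + O)/((2*O)) = (-10 + O)*(1/(2*O)) = (-10 + O)/(2*O))
I(V, n) = n/9 + V*(-1 - n)/9 (I(V, n) = (n + (1 - (n + 2))*V)/9 = (n + (1 - (2 + n))*V)/9 = (n + (1 + (-2 - n))*V)/9 = (n + (-1 - n)*V)/9 = (n + V*(-1 - n))/9 = n/9 + V*(-1 - n)/9)
(6244 + (59 - 33)*(-20)) + I(-11*(-2), k(7)) = (6244 + (59 - 33)*(-20)) + (-(-11)*(-2)/9 + ((½)*(-10 + 7)/7)/9 - (-11*(-2))*(½)*(-10 + 7)/7/9) = (6244 + 26*(-20)) + (-⅑*22 + ((½)*(⅐)*(-3))/9 - ⅑*22*(½)*(⅐)*(-3)) = (6244 - 520) + (-22/9 + (⅑)*(-3/14) - ⅑*22*(-3/14)) = 5724 + (-22/9 - 1/42 + 11/21) = 5724 - 35/18 = 102997/18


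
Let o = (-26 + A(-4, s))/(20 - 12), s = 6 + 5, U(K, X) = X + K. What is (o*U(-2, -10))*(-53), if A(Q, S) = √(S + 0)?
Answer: -2067 + 159*√11/2 ≈ -1803.3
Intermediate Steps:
U(K, X) = K + X
s = 11
A(Q, S) = √S
o = -13/4 + √11/8 (o = (-26 + √11)/(20 - 12) = (-26 + √11)/8 = (-26 + √11)*(⅛) = -13/4 + √11/8 ≈ -2.8354)
(o*U(-2, -10))*(-53) = ((-13/4 + √11/8)*(-2 - 10))*(-53) = ((-13/4 + √11/8)*(-12))*(-53) = (39 - 3*√11/2)*(-53) = -2067 + 159*√11/2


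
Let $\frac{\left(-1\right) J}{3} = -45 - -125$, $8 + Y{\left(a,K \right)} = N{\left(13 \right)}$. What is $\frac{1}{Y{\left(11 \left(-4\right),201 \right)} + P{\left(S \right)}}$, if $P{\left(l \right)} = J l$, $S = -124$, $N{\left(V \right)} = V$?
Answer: $\frac{1}{29765} \approx 3.3597 \cdot 10^{-5}$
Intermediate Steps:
$Y{\left(a,K \right)} = 5$ ($Y{\left(a,K \right)} = -8 + 13 = 5$)
$J = -240$ ($J = - 3 \left(-45 - -125\right) = - 3 \left(-45 + 125\right) = \left(-3\right) 80 = -240$)
$P{\left(l \right)} = - 240 l$
$\frac{1}{Y{\left(11 \left(-4\right),201 \right)} + P{\left(S \right)}} = \frac{1}{5 - -29760} = \frac{1}{5 + 29760} = \frac{1}{29765}$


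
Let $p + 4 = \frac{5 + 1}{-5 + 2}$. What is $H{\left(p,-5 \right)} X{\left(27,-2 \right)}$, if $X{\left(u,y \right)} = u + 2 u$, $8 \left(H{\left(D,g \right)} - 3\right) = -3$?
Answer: $\frac{1701}{8} \approx 212.63$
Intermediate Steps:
$p = -6$ ($p = -4 + \frac{5 + 1}{-5 + 2} = -4 + \frac{6}{-3} = -4 + 6 \left(- \frac{1}{3}\right) = -4 - 2 = -6$)
$H{\left(D,g \right)} = \frac{21}{8}$ ($H{\left(D,g \right)} = 3 + \frac{1}{8} \left(-3\right) = 3 - \frac{3}{8} = \frac{21}{8}$)
$X{\left(u,y \right)} = 3 u$
$H{\left(p,-5 \right)} X{\left(27,-2 \right)} = \frac{21 \cdot 3 \cdot 27}{8} = \frac{21}{8} \cdot 81 = \frac{1701}{8}$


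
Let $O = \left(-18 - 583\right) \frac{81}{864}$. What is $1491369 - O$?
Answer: $\frac{47725611}{32} \approx 1.4914 \cdot 10^{6}$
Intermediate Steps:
$O = - \frac{1803}{32}$ ($O = - 601 \cdot 81 \cdot \frac{1}{864} = \left(-601\right) \frac{3}{32} = - \frac{1803}{32} \approx -56.344$)
$1491369 - O = 1491369 - - \frac{1803}{32} = 1491369 + \frac{1803}{32} = \frac{47725611}{32}$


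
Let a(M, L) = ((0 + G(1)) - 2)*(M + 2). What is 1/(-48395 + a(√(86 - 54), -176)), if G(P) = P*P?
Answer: -48397/2342269577 + 4*√2/2342269577 ≈ -2.0660e-5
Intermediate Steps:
G(P) = P²
a(M, L) = -2 - M (a(M, L) = ((0 + 1²) - 2)*(M + 2) = ((0 + 1) - 2)*(2 + M) = (1 - 2)*(2 + M) = -(2 + M) = -2 - M)
1/(-48395 + a(√(86 - 54), -176)) = 1/(-48395 + (-2 - √(86 - 54))) = 1/(-48395 + (-2 - √32)) = 1/(-48395 + (-2 - 4*√2)) = 1/(-48397 - 4*√2)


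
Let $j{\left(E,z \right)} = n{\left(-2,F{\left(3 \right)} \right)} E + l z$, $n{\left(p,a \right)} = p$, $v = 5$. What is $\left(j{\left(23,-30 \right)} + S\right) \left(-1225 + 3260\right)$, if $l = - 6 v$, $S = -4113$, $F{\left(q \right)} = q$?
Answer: $-6632065$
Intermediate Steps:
$l = -30$ ($l = \left(-6\right) 5 = -30$)
$j{\left(E,z \right)} = - 30 z - 2 E$ ($j{\left(E,z \right)} = - 2 E - 30 z = - 30 z - 2 E$)
$\left(j{\left(23,-30 \right)} + S\right) \left(-1225 + 3260\right) = \left(\left(\left(-30\right) \left(-30\right) - 46\right) - 4113\right) \left(-1225 + 3260\right) = \left(\left(900 - 46\right) - 4113\right) 2035 = \left(854 - 4113\right) 2035 = \left(-3259\right) 2035 = -6632065$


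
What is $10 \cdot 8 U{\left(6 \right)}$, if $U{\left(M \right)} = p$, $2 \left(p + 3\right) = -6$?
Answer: $-480$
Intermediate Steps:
$p = -6$ ($p = -3 + \frac{1}{2} \left(-6\right) = -3 - 3 = -6$)
$U{\left(M \right)} = -6$
$10 \cdot 8 U{\left(6 \right)} = 10 \cdot 8 \left(-6\right) = 80 \left(-6\right) = -480$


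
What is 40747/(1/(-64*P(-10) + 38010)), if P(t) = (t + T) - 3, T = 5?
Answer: 1569655934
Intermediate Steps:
P(t) = 2 + t (P(t) = (t + 5) - 3 = (5 + t) - 3 = 2 + t)
40747/(1/(-64*P(-10) + 38010)) = 40747/(1/(-64*(2 - 10) + 38010)) = 40747/(1/(-64*(-8) + 38010)) = 40747/(1/(512 + 38010)) = 40747/(1/38522) = 40747*38522 = 1569655934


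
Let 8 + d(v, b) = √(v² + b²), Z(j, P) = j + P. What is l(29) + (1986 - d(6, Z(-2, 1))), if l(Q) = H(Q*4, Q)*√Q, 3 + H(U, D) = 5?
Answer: 1994 - √37 + 2*√29 ≈ 1998.7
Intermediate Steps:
H(U, D) = 2 (H(U, D) = -3 + 5 = 2)
l(Q) = 2*√Q
Z(j, P) = P + j
d(v, b) = -8 + √(b² + v²) (d(v, b) = -8 + √(v² + b²) = -8 + √(b² + v²))
l(29) + (1986 - d(6, Z(-2, 1))) = 2*√29 + (1986 - (-8 + √((1 - 2)² + 6²))) = 2*√29 + (1986 - (-8 + √((-1)² + 36))) = 2*√29 + (1986 - (-8 + √(1 + 36))) = 2*√29 + (1986 - (-8 + √37)) = 2*√29 + (1986 + (8 - √37)) = 2*√29 + (1994 - √37) = 1994 - √37 + 2*√29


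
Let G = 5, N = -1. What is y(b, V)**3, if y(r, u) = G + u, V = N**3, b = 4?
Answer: 64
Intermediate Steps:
V = -1 (V = (-1)**3 = -1)
y(r, u) = 5 + u
y(b, V)**3 = (5 - 1)**3 = 4**3 = 64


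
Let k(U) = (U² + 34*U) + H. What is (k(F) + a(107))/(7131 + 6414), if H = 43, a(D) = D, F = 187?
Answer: 41477/13545 ≈ 3.0622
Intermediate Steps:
k(U) = 43 + U² + 34*U (k(U) = (U² + 34*U) + 43 = 43 + U² + 34*U)
(k(F) + a(107))/(7131 + 6414) = ((43 + 187² + 34*187) + 107)/(7131 + 6414) = ((43 + 34969 + 6358) + 107)/13545 = (41370 + 107)*(1/13545) = 41477*(1/13545) = 41477/13545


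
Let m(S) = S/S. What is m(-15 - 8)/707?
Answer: 1/707 ≈ 0.0014144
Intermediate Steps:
m(S) = 1
m(-15 - 8)/707 = 1/707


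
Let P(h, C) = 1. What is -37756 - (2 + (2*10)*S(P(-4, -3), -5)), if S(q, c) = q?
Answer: -37778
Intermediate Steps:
-37756 - (2 + (2*10)*S(P(-4, -3), -5)) = -37756 - (2 + (2*10)*1) = -37756 - (2 + 20*1) = -37756 - (2 + 20) = -37756 - 1*22 = -37756 - 22 = -37778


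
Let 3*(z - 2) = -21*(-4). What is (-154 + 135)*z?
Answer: -570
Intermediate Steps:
z = 30 (z = 2 + (-21*(-4))/3 = 2 + (1/3)*84 = 2 + 28 = 30)
(-154 + 135)*z = (-154 + 135)*30 = -19*30 = -570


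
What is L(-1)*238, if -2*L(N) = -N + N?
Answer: 0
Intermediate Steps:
L(N) = 0 (L(N) = -(-N + N)/2 = -1/2*0 = 0)
L(-1)*238 = 0*238 = 0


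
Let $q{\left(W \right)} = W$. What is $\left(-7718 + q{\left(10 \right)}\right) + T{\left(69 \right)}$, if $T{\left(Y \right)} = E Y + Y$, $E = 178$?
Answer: $4643$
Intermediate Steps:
$T{\left(Y \right)} = 179 Y$ ($T{\left(Y \right)} = 178 Y + Y = 179 Y$)
$\left(-7718 + q{\left(10 \right)}\right) + T{\left(69 \right)} = \left(-7718 + 10\right) + 179 \cdot 69 = -7708 + 12351 = 4643$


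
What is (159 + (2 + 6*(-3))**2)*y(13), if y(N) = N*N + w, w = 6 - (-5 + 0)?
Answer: 74700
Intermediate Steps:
w = 11 (w = 6 - 1*(-5) = 6 + 5 = 11)
y(N) = 11 + N**2 (y(N) = N*N + 11 = N**2 + 11 = 11 + N**2)
(159 + (2 + 6*(-3))**2)*y(13) = (159 + (2 + 6*(-3))**2)*(11 + 13**2) = (159 + (2 - 18)**2)*(11 + 169) = (159 + (-16)**2)*180 = (159 + 256)*180 = 415*180 = 74700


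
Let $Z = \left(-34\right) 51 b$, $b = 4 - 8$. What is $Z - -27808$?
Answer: $34744$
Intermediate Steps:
$b = -4$ ($b = 4 - 8 = -4$)
$Z = 6936$ ($Z = \left(-34\right) 51 \left(-4\right) = \left(-1734\right) \left(-4\right) = 6936$)
$Z - -27808 = 6936 - -27808 = 6936 + 27808 = 34744$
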